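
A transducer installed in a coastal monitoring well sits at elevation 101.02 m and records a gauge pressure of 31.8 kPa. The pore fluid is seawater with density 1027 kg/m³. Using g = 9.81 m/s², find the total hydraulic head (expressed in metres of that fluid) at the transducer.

h ≈ 104.18 m

ψ = P/(ρg) = 31.8×1000 / (1027 × 9.81) = 3.16 m.
h = z + ψ = 101.02 + 3.16 = 104.18 m.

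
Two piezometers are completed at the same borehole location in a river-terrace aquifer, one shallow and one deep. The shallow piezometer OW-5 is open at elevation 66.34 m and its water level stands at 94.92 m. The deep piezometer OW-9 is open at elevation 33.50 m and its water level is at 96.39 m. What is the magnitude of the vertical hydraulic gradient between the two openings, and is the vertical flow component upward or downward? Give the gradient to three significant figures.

Total head at OW-5: h = 94.92 m (water level in the standpipe).
Total head at OW-9: h = 96.39 m.
Δh = h(OW-5) − h(OW-9) = 94.92 − 96.39 = -1.47 m.
Vertical separation Δz = 66.34 − 33.50 = 32.84 m.
|i_v| = |Δh| / Δz = 1.47 / 32.84 = 0.0448.
Head is higher in the deep piezometer, so vertical flow is upward (discharge condition).

|i_v| ≈ 0.0448; vertical flow is upward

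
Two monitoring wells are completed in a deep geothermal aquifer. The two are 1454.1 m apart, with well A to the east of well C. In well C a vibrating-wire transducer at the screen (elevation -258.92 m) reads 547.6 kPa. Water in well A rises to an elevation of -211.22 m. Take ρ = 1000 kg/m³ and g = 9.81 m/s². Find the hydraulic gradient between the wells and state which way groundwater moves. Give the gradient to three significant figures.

Pressure head at well C: ψ = P/(ρg) = 547.6×1000 / (1000 × 9.81) = 55.82 m.
Total head at well C: h = z + ψ = -258.92 + 55.82 = -203.10 m.
Total head at well A: h = -211.22 m (water level in the piezometer is the total head).
Head difference: h(well C) − h(well A) = -203.10 − (-211.22) = 8.12 m.
Hydraulic gradient: i = |Δh| / L = 8.12 / 1454.1 = 0.00558.
Flow is from higher to lower head: from well C toward well A, i.e. toward the east.

i ≈ 0.00558; groundwater flows toward the east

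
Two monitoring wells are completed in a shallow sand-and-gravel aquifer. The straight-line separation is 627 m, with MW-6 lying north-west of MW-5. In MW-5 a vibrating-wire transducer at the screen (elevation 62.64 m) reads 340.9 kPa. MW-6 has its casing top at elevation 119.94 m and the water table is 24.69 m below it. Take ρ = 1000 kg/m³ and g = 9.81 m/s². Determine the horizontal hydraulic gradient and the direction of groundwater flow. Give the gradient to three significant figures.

i ≈ 0.00341; groundwater flows toward the north-west

Pressure head at MW-5: ψ = P/(ρg) = 340.9×1000 / (1000 × 9.81) = 34.75 m.
Total head at MW-5: h = z + ψ = 62.64 + 34.75 = 97.39 m.
Total head at MW-6: h = 119.94 − 24.69 = 95.25 m.
Head difference: h(MW-5) − h(MW-6) = 97.39 − 95.25 = 2.14 m.
Hydraulic gradient: i = |Δh| / L = 2.14 / 627 = 0.00341.
Flow is from higher to lower head: from MW-5 toward MW-6, i.e. toward the north-west.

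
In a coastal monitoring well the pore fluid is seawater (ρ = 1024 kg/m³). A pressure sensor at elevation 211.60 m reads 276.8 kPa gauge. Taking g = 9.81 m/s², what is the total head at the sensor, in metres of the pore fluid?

h ≈ 239.15 m

ψ = P/(ρg) = 276.8×1000 / (1024 × 9.81) = 27.55 m.
h = z + ψ = 211.60 + 27.55 = 239.15 m.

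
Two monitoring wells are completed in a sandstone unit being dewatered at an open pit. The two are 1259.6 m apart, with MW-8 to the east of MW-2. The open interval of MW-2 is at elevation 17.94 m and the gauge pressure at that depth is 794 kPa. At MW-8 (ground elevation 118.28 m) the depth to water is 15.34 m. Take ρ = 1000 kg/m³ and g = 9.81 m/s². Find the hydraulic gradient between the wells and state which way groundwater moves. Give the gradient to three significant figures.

i ≈ 0.00322; groundwater flows toward the west

Pressure head at MW-2: ψ = P/(ρg) = 794×1000 / (1000 × 9.81) = 80.94 m.
Total head at MW-2: h = z + ψ = 17.94 + 80.94 = 98.88 m.
Total head at MW-8: h = 118.28 − 15.34 = 102.94 m.
Head difference: h(MW-2) − h(MW-8) = 98.88 − 102.94 = -4.06 m.
Hydraulic gradient: i = |Δh| / L = 4.06 / 1259.6 = 0.00322.
Flow is from higher to lower head: from MW-8 toward MW-2, i.e. toward the west.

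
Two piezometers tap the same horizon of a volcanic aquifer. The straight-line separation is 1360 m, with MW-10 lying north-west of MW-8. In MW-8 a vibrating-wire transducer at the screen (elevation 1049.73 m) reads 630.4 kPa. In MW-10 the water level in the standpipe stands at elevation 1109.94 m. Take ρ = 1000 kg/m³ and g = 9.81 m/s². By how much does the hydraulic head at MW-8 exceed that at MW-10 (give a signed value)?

Pressure head at MW-8: ψ = P/(ρg) = 630.4×1000 / (1000 × 9.81) = 64.26 m.
Total head at MW-8: h = z + ψ = 1049.73 + 64.26 = 1113.99 m.
Total head at MW-10: h = 1109.94 m (water level in the piezometer is the total head).
Head difference: h(MW-8) − h(MW-10) = 1113.99 − 1109.94 = 4.05 m.

Δh ≈ 4.05 m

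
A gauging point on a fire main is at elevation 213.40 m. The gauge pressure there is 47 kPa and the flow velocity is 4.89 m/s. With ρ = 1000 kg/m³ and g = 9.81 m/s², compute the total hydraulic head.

h ≈ 219.41 m

Pressure head ψ = P/(ρg) = 47×1000 / (1000 × 9.81) = 4.79 m.
Velocity head = v²/(2g) = 4.89² / (2 × 9.81) = 1.219 m.
h = z + ψ + v²/(2g) = 213.40 + 4.79 + 1.219 = 219.41 m.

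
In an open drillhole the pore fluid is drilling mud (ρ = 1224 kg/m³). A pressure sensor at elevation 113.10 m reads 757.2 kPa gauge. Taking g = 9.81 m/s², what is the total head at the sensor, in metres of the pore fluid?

ψ = P/(ρg) = 757.2×1000 / (1224 × 9.81) = 63.06 m.
h = z + ψ = 113.10 + 63.06 = 176.16 m.

h ≈ 176.16 m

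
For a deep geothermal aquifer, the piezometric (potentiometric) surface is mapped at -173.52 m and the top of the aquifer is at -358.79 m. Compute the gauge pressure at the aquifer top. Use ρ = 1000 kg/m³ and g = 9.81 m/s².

Pressure head at the aquifer top: ψ = h − z = -173.52 − (-358.79) = 185.27 m.
P = ρgψ = 1000 × 9.81 × 185.27 = 1817499 Pa ≈ 1820 kPa.

P ≈ 1820 kPa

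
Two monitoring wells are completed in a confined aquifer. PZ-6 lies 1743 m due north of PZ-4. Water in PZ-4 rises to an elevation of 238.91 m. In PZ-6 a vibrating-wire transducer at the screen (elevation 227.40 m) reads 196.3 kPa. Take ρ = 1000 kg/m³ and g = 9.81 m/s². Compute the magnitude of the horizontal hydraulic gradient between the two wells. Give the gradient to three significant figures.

i ≈ 0.00488

Total head at PZ-4: h = 238.91 m (water level in the piezometer is the total head).
Pressure head at PZ-6: ψ = P/(ρg) = 196.3×1000 / (1000 × 9.81) = 20.01 m.
Total head at PZ-6: h = z + ψ = 227.40 + 20.01 = 247.41 m.
Head difference: h(PZ-4) − h(PZ-6) = 238.91 − 247.41 = -8.50 m.
Hydraulic gradient: i = |Δh| / L = 8.50 / 1743 = 0.00488.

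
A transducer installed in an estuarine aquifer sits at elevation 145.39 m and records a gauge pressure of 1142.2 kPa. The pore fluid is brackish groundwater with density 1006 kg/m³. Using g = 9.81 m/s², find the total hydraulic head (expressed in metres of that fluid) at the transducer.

ψ = P/(ρg) = 1142.2×1000 / (1006 × 9.81) = 115.74 m.
h = z + ψ = 145.39 + 115.74 = 261.13 m.

h ≈ 261.13 m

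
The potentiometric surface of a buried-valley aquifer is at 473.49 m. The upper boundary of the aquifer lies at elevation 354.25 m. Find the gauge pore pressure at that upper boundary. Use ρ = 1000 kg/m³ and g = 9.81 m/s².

Pressure head at the aquifer top: ψ = h − z = 473.49 − 354.25 = 119.24 m.
P = ρgψ = 1000 × 9.81 × 119.24 = 1169744 Pa ≈ 1170 kPa.

P ≈ 1170 kPa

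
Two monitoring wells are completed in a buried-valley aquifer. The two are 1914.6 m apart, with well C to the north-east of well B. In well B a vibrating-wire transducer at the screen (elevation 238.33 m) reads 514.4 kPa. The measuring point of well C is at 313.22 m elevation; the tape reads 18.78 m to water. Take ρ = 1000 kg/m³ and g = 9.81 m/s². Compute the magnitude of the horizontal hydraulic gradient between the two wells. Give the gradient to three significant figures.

i ≈ 0.00192

Pressure head at well B: ψ = P/(ρg) = 514.4×1000 / (1000 × 9.81) = 52.44 m.
Total head at well B: h = z + ψ = 238.33 + 52.44 = 290.77 m.
Total head at well C: h = 313.22 − 18.78 = 294.44 m.
Head difference: h(well B) − h(well C) = 290.77 − 294.44 = -3.67 m.
Hydraulic gradient: i = |Δh| / L = 3.67 / 1914.6 = 0.00192.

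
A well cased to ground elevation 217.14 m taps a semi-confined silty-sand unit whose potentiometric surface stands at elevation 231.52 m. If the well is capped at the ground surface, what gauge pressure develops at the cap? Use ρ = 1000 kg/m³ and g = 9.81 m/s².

Head above the cap: Δh = 231.52 − 217.14 = 14.38 m.
P = ρgΔh = 1000 × 9.81 × 14.38 = 141068 Pa ≈ 141 kPa.

P ≈ 141 kPa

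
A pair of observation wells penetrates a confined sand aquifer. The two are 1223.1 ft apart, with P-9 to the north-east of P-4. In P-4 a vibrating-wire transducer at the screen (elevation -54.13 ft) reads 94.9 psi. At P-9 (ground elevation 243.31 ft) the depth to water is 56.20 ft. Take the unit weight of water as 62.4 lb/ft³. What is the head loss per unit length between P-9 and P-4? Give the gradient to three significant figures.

i ≈ 0.0182 ft/ft

Pressure head at P-4: ψ = 144·P/γ = 144 × 94.9 / 62.4 = 219.00 ft.
Total head at P-4: h = z + ψ = -54.13 + 219.00 = 164.87 ft.
Total head at P-9: h = 243.31 − 56.20 = 187.11 ft.
Head difference: h(P-4) − h(P-9) = 164.87 − 187.11 = -22.24 ft.
Hydraulic gradient: i = |Δh| / L = 22.24 / 1223.1 = 0.0182.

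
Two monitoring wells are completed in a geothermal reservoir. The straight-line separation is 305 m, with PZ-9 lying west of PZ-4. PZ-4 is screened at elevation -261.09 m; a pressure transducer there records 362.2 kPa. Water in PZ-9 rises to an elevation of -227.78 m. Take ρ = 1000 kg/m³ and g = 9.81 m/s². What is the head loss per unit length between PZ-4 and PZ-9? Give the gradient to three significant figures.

Pressure head at PZ-4: ψ = P/(ρg) = 362.2×1000 / (1000 × 9.81) = 36.92 m.
Total head at PZ-4: h = z + ψ = -261.09 + 36.92 = -224.17 m.
Total head at PZ-9: h = -227.78 m (water level in the piezometer is the total head).
Head difference: h(PZ-4) − h(PZ-9) = -224.17 − (-227.78) = 3.61 m.
Hydraulic gradient: i = |Δh| / L = 3.61 / 305 = 0.0118.

i ≈ 0.0118 m/m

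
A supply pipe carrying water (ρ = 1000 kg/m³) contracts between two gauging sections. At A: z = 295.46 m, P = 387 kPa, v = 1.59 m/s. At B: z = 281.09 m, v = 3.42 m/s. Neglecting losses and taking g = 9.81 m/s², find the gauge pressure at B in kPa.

Pressure head at A: ψ₁ = P₁/(ρg) = 387×1000 / (1000 × 9.81) = 39.45 m.
Velocity heads: v₁²/2g = 1.59²/19.62 = 0.129 m; v₂²/2g = 3.42²/19.62 = 0.596 m.
Total head H = z₁ + ψ₁ + v₁²/2g = 295.46 + 39.45 + 0.129 = 335.04 m.
ψ₂ = H − z₂ − v₂²/2g = 335.04 − 281.09 − 0.596 = 53.35 m.
P₂ = ρgψ₂ = 1000 × 9.81 × 53.35 ≈ 523 kPa.

P₂ ≈ 523 kPa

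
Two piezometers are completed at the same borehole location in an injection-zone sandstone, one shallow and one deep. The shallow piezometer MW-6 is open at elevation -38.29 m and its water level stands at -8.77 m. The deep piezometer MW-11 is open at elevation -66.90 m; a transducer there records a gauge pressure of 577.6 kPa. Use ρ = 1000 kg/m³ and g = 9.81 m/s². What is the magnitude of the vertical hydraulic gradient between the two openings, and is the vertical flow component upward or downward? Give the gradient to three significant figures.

|i_v| ≈ 0.0262; vertical flow is upward

Total head at MW-6: h = -8.77 m (water level in the standpipe).
Pressure head at MW-11: ψ = P/(ρg) = 577.6×1000 / (1000 × 9.81) = 58.88 m.
Total head at MW-11: h = z + ψ = -66.90 + 58.88 = -8.02 m.
Δh = h(MW-6) − h(MW-11) = -8.77 − (-8.02) = -0.75 m.
Vertical separation Δz = -38.29 − (-66.90) = 28.61 m.
|i_v| = |Δh| / Δz = 0.75 / 28.61 = 0.0262.
Head is higher in the deep piezometer, so vertical flow is upward (discharge condition).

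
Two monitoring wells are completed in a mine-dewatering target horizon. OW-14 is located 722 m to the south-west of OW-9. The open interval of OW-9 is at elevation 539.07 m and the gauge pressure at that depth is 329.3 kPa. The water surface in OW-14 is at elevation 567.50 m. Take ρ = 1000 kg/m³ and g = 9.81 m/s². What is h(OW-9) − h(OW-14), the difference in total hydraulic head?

Pressure head at OW-9: ψ = P/(ρg) = 329.3×1000 / (1000 × 9.81) = 33.57 m.
Total head at OW-9: h = z + ψ = 539.07 + 33.57 = 572.64 m.
Total head at OW-14: h = 567.50 m (water level in the piezometer is the total head).
Head difference: h(OW-9) − h(OW-14) = 572.64 − 567.50 = 5.14 m.

Δh ≈ 5.14 m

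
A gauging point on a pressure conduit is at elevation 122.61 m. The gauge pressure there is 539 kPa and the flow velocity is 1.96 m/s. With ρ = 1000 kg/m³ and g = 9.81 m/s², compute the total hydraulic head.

Pressure head ψ = P/(ρg) = 539×1000 / (1000 × 9.81) = 54.94 m.
Velocity head = v²/(2g) = 1.96² / (2 × 9.81) = 0.196 m.
h = z + ψ + v²/(2g) = 122.61 + 54.94 + 0.196 = 177.75 m.

h ≈ 177.75 m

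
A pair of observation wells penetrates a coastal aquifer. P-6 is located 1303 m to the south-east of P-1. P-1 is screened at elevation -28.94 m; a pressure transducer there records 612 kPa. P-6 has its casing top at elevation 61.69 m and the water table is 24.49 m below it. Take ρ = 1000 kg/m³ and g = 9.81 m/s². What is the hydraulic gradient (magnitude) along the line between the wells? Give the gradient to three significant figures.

i ≈ 0.00288

Pressure head at P-1: ψ = P/(ρg) = 612×1000 / (1000 × 9.81) = 62.39 m.
Total head at P-1: h = z + ψ = -28.94 + 62.39 = 33.45 m.
Total head at P-6: h = 61.69 − 24.49 = 37.20 m.
Head difference: h(P-1) − h(P-6) = 33.45 − 37.20 = -3.75 m.
Hydraulic gradient: i = |Δh| / L = 3.75 / 1303 = 0.00288.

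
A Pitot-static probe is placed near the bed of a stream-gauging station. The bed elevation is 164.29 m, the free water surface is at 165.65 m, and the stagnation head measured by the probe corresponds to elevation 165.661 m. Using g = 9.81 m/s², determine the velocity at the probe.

v ≈ 0.465 m/s

Near the bed, under hydrostatic conditions, the piezometric head (z + ψ) equals the free-surface elevation, 165.65 m.
Velocity head = total − piezometric = 165.661 − 165.65 = 0.011 m.
v = √(2g·h_v) = √(2 × 9.81 × 0.011) = 0.465 m/s.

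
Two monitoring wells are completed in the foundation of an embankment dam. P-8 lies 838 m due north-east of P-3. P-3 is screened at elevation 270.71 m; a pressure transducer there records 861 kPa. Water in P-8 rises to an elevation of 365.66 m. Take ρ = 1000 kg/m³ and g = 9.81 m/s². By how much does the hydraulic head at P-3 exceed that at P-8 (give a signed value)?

Δh ≈ -7.18 m

Pressure head at P-3: ψ = P/(ρg) = 861×1000 / (1000 × 9.81) = 87.77 m.
Total head at P-3: h = z + ψ = 270.71 + 87.77 = 358.48 m.
Total head at P-8: h = 365.66 m (water level in the piezometer is the total head).
Head difference: h(P-3) − h(P-8) = 358.48 − 365.66 = -7.18 m.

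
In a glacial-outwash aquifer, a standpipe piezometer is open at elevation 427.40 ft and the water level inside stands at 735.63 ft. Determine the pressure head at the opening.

Total head h = 735.63 ft (the water-surface elevation in the piezometer).
Pressure head ψ = h − z = 735.63 − 427.40 = 308.23 ft.

ψ ≈ 308.23 ft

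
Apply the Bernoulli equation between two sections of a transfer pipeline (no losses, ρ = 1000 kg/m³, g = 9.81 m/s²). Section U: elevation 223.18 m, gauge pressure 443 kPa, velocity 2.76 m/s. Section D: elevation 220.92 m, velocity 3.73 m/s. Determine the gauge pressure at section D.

P₂ ≈ 462 kPa

Pressure head at U: ψ₁ = P₁/(ρg) = 443×1000 / (1000 × 9.81) = 45.16 m.
Velocity heads: v₁²/2g = 2.76²/19.62 = 0.388 m; v₂²/2g = 3.73²/19.62 = 0.709 m.
Total head H = z₁ + ψ₁ + v₁²/2g = 223.18 + 45.16 + 0.388 = 268.73 m.
ψ₂ = H − z₂ − v₂²/2g = 268.73 − 220.92 − 0.709 = 47.10 m.
P₂ = ρgψ₂ = 1000 × 9.81 × 47.10 ≈ 462 kPa.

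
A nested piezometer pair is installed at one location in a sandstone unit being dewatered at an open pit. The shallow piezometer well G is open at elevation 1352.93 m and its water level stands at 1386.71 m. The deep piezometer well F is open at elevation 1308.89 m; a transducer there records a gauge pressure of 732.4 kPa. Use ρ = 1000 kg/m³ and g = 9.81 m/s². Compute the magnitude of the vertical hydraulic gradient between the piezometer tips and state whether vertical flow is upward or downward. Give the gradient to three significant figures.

|i_v| ≈ 0.0718; vertical flow is downward

Total head at well G: h = 1386.71 m (water level in the standpipe).
Pressure head at well F: ψ = P/(ρg) = 732.4×1000 / (1000 × 9.81) = 74.66 m.
Total head at well F: h = z + ψ = 1308.89 + 74.66 = 1383.55 m.
Δh = h(well G) − h(well F) = 1386.71 − 1383.55 = 3.16 m.
Vertical separation Δz = 1352.93 − 1308.89 = 44.04 m.
|i_v| = |Δh| / Δz = 3.16 / 44.04 = 0.0718.
Head is higher in the shallow piezometer, so vertical flow is downward (recharge condition).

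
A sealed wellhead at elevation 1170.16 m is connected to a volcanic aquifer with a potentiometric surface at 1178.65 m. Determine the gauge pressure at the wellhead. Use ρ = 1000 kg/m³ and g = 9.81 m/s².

Head above the cap: Δh = 1178.65 − 1170.16 = 8.49 m.
P = ρgΔh = 1000 × 9.81 × 8.49 = 83287 Pa ≈ 83.3 kPa.

P ≈ 83.3 kPa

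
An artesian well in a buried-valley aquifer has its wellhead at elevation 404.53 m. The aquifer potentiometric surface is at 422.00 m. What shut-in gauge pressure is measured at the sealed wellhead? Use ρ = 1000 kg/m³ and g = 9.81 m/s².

P ≈ 171 kPa

Head above the cap: Δh = 422.00 − 404.53 = 17.47 m.
P = ρgΔh = 1000 × 9.81 × 17.47 = 171381 Pa ≈ 171 kPa.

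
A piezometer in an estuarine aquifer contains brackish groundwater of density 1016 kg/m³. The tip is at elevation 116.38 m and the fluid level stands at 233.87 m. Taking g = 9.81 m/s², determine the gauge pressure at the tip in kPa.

Pressure head ψ = h − z = 233.87 − 116.38 = 117.49 m.
P = ρgψ = 1016 × 9.81 × 117.49 = 1171018 Pa ≈ 1170 kPa.

P ≈ 1170 kPa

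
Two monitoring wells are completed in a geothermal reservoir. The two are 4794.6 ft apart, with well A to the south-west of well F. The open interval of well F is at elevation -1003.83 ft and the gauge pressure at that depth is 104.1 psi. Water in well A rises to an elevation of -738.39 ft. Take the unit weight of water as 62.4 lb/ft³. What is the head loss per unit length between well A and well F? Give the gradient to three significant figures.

i ≈ 0.00526 ft/ft

Pressure head at well F: ψ = 144·P/γ = 144 × 104.1 / 62.4 = 240.23 ft.
Total head at well F: h = z + ψ = -1003.83 + 240.23 = -763.60 ft.
Total head at well A: h = -738.39 ft (water level in the piezometer is the total head).
Head difference: h(well F) − h(well A) = -763.60 − (-738.39) = -25.21 ft.
Hydraulic gradient: i = |Δh| / L = 25.21 / 4794.6 = 0.00526.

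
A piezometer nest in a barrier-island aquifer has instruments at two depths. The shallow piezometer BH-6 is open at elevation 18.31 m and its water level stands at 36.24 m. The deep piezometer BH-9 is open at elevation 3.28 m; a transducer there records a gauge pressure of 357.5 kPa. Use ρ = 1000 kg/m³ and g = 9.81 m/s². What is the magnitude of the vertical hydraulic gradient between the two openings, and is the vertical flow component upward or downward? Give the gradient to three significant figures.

Total head at BH-6: h = 36.24 m (water level in the standpipe).
Pressure head at BH-9: ψ = P/(ρg) = 357.5×1000 / (1000 × 9.81) = 36.44 m.
Total head at BH-9: h = z + ψ = 3.28 + 36.44 = 39.72 m.
Δh = h(BH-6) − h(BH-9) = 36.24 − 39.72 = -3.48 m.
Vertical separation Δz = 18.31 − 3.28 = 15.03 m.
|i_v| = |Δh| / Δz = 3.48 / 15.03 = 0.232.
Head is higher in the deep piezometer, so vertical flow is upward (discharge condition).

|i_v| ≈ 0.232; vertical flow is upward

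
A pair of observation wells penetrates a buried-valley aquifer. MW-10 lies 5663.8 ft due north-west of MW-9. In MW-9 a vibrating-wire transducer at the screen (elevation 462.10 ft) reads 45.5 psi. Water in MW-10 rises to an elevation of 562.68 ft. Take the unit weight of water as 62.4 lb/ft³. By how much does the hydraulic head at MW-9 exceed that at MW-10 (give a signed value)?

Pressure head at MW-9: ψ = 144·P/γ = 144 × 45.5 / 62.4 = 105.00 ft.
Total head at MW-9: h = z + ψ = 462.10 + 105.00 = 567.10 ft.
Total head at MW-10: h = 562.68 ft (water level in the piezometer is the total head).
Head difference: h(MW-9) − h(MW-10) = 567.10 − 562.68 = 4.42 ft.

Δh ≈ 4.42 ft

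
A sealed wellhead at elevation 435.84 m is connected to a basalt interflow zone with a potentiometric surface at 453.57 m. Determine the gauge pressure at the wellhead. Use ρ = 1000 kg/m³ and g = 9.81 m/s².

Head above the cap: Δh = 453.57 − 435.84 = 17.73 m.
P = ρgΔh = 1000 × 9.81 × 17.73 = 173931 Pa ≈ 174 kPa.

P ≈ 174 kPa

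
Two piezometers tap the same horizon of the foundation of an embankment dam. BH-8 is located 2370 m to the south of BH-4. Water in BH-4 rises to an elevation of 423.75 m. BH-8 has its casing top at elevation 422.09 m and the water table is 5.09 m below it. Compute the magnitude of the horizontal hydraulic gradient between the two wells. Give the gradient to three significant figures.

i ≈ 0.00285

Total head at BH-4: h = 423.75 m (water level in the piezometer is the total head).
Total head at BH-8: h = 422.09 − 5.09 = 417.00 m.
Head difference: h(BH-4) − h(BH-8) = 423.75 − 417.00 = 6.75 m.
Hydraulic gradient: i = |Δh| / L = 6.75 / 2370 = 0.00285.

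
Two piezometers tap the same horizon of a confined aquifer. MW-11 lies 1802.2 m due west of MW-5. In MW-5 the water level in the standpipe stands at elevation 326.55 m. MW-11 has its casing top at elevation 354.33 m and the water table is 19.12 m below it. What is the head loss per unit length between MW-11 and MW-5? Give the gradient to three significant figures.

i ≈ 0.00481 m/m

Total head at MW-5: h = 326.55 m (water level in the piezometer is the total head).
Total head at MW-11: h = 354.33 − 19.12 = 335.21 m.
Head difference: h(MW-5) − h(MW-11) = 326.55 − 335.21 = -8.66 m.
Hydraulic gradient: i = |Δh| / L = 8.66 / 1802.2 = 0.00481.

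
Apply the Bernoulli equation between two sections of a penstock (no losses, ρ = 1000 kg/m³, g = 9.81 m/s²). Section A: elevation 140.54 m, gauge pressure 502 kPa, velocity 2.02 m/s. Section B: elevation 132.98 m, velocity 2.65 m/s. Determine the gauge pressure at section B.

Pressure head at A: ψ₁ = P₁/(ρg) = 502×1000 / (1000 × 9.81) = 51.17 m.
Velocity heads: v₁²/2g = 2.02²/19.62 = 0.208 m; v₂²/2g = 2.65²/19.62 = 0.358 m.
Total head H = z₁ + ψ₁ + v₁²/2g = 140.54 + 51.17 + 0.208 = 191.92 m.
ψ₂ = H − z₂ − v₂²/2g = 191.92 − 132.98 − 0.358 = 58.58 m.
P₂ = ρgψ₂ = 1000 × 9.81 × 58.58 ≈ 575 kPa.

P₂ ≈ 575 kPa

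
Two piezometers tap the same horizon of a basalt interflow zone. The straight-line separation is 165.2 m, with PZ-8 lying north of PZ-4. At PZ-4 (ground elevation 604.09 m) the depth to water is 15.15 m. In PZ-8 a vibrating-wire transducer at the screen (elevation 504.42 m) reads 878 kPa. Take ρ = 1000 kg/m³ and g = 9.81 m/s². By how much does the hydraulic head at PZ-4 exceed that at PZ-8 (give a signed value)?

Total head at PZ-4: h = 604.09 − 15.15 = 588.94 m.
Pressure head at PZ-8: ψ = P/(ρg) = 878×1000 / (1000 × 9.81) = 89.50 m.
Total head at PZ-8: h = z + ψ = 504.42 + 89.50 = 593.92 m.
Head difference: h(PZ-4) − h(PZ-8) = 588.94 − 593.92 = -4.98 m.

Δh ≈ -4.98 m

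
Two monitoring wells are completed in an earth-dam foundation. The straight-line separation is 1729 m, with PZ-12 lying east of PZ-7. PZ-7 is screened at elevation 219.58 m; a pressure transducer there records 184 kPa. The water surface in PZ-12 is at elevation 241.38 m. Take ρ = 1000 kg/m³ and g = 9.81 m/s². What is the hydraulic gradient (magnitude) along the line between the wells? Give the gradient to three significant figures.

Pressure head at PZ-7: ψ = P/(ρg) = 184×1000 / (1000 × 9.81) = 18.76 m.
Total head at PZ-7: h = z + ψ = 219.58 + 18.76 = 238.34 m.
Total head at PZ-12: h = 241.38 m (water level in the piezometer is the total head).
Head difference: h(PZ-7) − h(PZ-12) = 238.34 − 241.38 = -3.04 m.
Hydraulic gradient: i = |Δh| / L = 3.04 / 1729 = 0.00176.

i ≈ 0.00176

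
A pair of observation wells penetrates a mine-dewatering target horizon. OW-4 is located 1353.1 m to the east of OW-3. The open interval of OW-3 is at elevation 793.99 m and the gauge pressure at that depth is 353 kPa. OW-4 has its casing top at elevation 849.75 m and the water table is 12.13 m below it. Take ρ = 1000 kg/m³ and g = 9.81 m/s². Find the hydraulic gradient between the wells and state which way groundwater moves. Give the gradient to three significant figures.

i ≈ 0.00565; groundwater flows toward the west

Pressure head at OW-3: ψ = P/(ρg) = 353×1000 / (1000 × 9.81) = 35.98 m.
Total head at OW-3: h = z + ψ = 793.99 + 35.98 = 829.97 m.
Total head at OW-4: h = 849.75 − 12.13 = 837.62 m.
Head difference: h(OW-3) − h(OW-4) = 829.97 − 837.62 = -7.65 m.
Hydraulic gradient: i = |Δh| / L = 7.65 / 1353.1 = 0.00565.
Flow is from higher to lower head: from OW-4 toward OW-3, i.e. toward the west.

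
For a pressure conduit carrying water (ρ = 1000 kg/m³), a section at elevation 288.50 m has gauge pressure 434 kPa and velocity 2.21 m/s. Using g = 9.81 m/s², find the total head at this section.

h ≈ 332.99 m

Pressure head ψ = P/(ρg) = 434×1000 / (1000 × 9.81) = 44.24 m.
Velocity head = v²/(2g) = 2.21² / (2 × 9.81) = 0.249 m.
h = z + ψ + v²/(2g) = 288.50 + 44.24 + 0.249 = 332.99 m.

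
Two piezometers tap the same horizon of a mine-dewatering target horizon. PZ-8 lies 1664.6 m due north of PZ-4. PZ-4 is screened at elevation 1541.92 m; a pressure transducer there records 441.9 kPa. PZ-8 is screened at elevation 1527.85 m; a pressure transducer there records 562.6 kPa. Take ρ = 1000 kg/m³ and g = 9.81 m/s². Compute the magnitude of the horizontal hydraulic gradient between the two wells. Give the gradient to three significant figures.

Pressure head at PZ-4: ψ = P/(ρg) = 441.9×1000 / (1000 × 9.81) = 45.05 m.
Total head at PZ-4: h = z + ψ = 1541.92 + 45.05 = 1586.97 m.
Pressure head at PZ-8: ψ = P/(ρg) = 562.6×1000 / (1000 × 9.81) = 57.35 m.
Total head at PZ-8: h = z + ψ = 1527.85 + 57.35 = 1585.20 m.
Head difference: h(PZ-4) − h(PZ-8) = 1586.97 − 1585.20 = 1.77 m.
Hydraulic gradient: i = |Δh| / L = 1.77 / 1664.6 = 0.00106.

i ≈ 0.00106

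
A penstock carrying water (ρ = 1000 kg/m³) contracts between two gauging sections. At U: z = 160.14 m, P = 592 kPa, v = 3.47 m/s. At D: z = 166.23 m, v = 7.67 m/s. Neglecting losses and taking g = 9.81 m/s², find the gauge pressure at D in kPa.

Pressure head at U: ψ₁ = P₁/(ρg) = 592×1000 / (1000 × 9.81) = 60.35 m.
Velocity heads: v₁²/2g = 3.47²/19.62 = 0.614 m; v₂²/2g = 7.67²/19.62 = 2.998 m.
Total head H = z₁ + ψ₁ + v₁²/2g = 160.14 + 60.35 + 0.614 = 221.10 m.
ψ₂ = H − z₂ − v₂²/2g = 221.10 − 166.23 − 2.998 = 51.87 m.
P₂ = ρgψ₂ = 1000 × 9.81 × 51.87 ≈ 509 kPa.

P₂ ≈ 509 kPa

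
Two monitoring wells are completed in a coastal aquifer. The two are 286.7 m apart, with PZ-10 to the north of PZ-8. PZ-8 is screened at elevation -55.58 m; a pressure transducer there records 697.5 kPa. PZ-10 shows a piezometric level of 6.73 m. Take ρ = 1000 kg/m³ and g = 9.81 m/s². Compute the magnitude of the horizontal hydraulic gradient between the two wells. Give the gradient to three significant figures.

Pressure head at PZ-8: ψ = P/(ρg) = 697.5×1000 / (1000 × 9.81) = 71.10 m.
Total head at PZ-8: h = z + ψ = -55.58 + 71.10 = 15.52 m.
Total head at PZ-10: h = 6.73 m (water level in the piezometer is the total head).
Head difference: h(PZ-8) − h(PZ-10) = 15.52 − 6.73 = 8.79 m.
Hydraulic gradient: i = |Δh| / L = 8.79 / 286.7 = 0.0307.

i ≈ 0.0307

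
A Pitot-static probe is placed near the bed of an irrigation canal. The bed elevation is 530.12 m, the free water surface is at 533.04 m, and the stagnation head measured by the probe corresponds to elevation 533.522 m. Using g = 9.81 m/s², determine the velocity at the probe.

Near the bed, under hydrostatic conditions, the piezometric head (z + ψ) equals the free-surface elevation, 533.04 m.
Velocity head = total − piezometric = 533.522 − 533.04 = 0.482 m.
v = √(2g·h_v) = √(2 × 9.81 × 0.482) = 3.08 m/s.

v ≈ 3.08 m/s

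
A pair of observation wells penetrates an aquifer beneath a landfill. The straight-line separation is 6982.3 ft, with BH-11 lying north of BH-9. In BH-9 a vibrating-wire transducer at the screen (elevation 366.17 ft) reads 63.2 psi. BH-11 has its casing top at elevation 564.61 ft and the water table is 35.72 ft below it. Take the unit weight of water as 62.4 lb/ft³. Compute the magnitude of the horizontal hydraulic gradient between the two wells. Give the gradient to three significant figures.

Pressure head at BH-9: ψ = 144·P/γ = 144 × 63.2 / 62.4 = 145.85 ft.
Total head at BH-9: h = z + ψ = 366.17 + 145.85 = 512.02 ft.
Total head at BH-11: h = 564.61 − 35.72 = 528.89 ft.
Head difference: h(BH-9) − h(BH-11) = 512.02 − 528.89 = -16.87 ft.
Hydraulic gradient: i = |Δh| / L = 16.87 / 6982.3 = 0.00242.

i ≈ 0.00242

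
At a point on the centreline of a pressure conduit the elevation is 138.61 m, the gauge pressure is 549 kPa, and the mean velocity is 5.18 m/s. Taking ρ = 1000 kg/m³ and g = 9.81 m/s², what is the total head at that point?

h ≈ 195.94 m

Pressure head ψ = P/(ρg) = 549×1000 / (1000 × 9.81) = 55.96 m.
Velocity head = v²/(2g) = 5.18² / (2 × 9.81) = 1.368 m.
h = z + ψ + v²/(2g) = 138.61 + 55.96 + 1.368 = 195.94 m.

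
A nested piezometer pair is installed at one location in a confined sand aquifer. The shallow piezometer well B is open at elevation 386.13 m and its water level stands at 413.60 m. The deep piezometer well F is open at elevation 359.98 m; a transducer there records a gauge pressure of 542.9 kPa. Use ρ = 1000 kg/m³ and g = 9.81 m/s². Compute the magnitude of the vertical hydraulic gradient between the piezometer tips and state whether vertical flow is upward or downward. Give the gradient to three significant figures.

|i_v| ≈ 0.0658; vertical flow is upward

Total head at well B: h = 413.60 m (water level in the standpipe).
Pressure head at well F: ψ = P/(ρg) = 542.9×1000 / (1000 × 9.81) = 55.34 m.
Total head at well F: h = z + ψ = 359.98 + 55.34 = 415.32 m.
Δh = h(well B) − h(well F) = 413.60 − 415.32 = -1.72 m.
Vertical separation Δz = 386.13 − 359.98 = 26.15 m.
|i_v| = |Δh| / Δz = 1.72 / 26.15 = 0.0658.
Head is higher in the deep piezometer, so vertical flow is upward (discharge condition).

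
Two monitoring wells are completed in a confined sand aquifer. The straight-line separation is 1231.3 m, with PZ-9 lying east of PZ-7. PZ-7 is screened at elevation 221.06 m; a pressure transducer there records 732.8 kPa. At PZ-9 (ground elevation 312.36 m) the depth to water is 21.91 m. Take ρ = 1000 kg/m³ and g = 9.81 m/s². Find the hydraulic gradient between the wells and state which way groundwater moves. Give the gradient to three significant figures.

Pressure head at PZ-7: ψ = P/(ρg) = 732.8×1000 / (1000 × 9.81) = 74.70 m.
Total head at PZ-7: h = z + ψ = 221.06 + 74.70 = 295.76 m.
Total head at PZ-9: h = 312.36 − 21.91 = 290.45 m.
Head difference: h(PZ-7) − h(PZ-9) = 295.76 − 290.45 = 5.31 m.
Hydraulic gradient: i = |Δh| / L = 5.31 / 1231.3 = 0.00431.
Flow is from higher to lower head: from PZ-7 toward PZ-9, i.e. toward the east.

i ≈ 0.00431; groundwater flows toward the east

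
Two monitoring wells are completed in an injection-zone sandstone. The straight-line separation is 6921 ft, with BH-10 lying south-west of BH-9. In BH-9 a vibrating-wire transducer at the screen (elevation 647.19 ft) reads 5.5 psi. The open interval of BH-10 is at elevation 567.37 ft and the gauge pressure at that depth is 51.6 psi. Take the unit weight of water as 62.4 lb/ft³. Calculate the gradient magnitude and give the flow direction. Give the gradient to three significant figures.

Pressure head at BH-9: ψ = 144·P/γ = 144 × 5.5 / 62.4 = 12.69 ft.
Total head at BH-9: h = z + ψ = 647.19 + 12.69 = 659.88 ft.
Pressure head at BH-10: ψ = 144·P/γ = 144 × 51.6 / 62.4 = 119.08 ft.
Total head at BH-10: h = z + ψ = 567.37 + 119.08 = 686.45 ft.
Head difference: h(BH-9) − h(BH-10) = 659.88 − 686.45 = -26.57 ft.
Hydraulic gradient: i = |Δh| / L = 26.57 / 6921 = 0.00384.
Flow is from higher to lower head: from BH-10 toward BH-9, i.e. toward the north-east.

i ≈ 0.00384; groundwater flows toward the north-east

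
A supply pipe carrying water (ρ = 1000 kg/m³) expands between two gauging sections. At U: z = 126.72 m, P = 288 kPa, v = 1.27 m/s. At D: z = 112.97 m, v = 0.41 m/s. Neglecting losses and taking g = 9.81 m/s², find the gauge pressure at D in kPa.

Pressure head at U: ψ₁ = P₁/(ρg) = 288×1000 / (1000 × 9.81) = 29.36 m.
Velocity heads: v₁²/2g = 1.27²/19.62 = 0.082 m; v₂²/2g = 0.41²/19.62 = 0.009 m.
Total head H = z₁ + ψ₁ + v₁²/2g = 126.72 + 29.36 + 0.082 = 156.16 m.
ψ₂ = H − z₂ − v₂²/2g = 156.16 − 112.97 − 0.009 = 43.18 m.
P₂ = ρgψ₂ = 1000 × 9.81 × 43.18 ≈ 424 kPa.

P₂ ≈ 424 kPa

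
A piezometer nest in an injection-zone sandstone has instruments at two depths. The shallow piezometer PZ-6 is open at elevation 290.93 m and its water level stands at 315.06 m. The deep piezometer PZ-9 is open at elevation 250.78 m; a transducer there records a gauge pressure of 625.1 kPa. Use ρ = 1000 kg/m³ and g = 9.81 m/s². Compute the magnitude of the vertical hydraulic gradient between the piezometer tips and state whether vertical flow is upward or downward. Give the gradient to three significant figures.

|i_v| ≈ 0.0139; vertical flow is downward

Total head at PZ-6: h = 315.06 m (water level in the standpipe).
Pressure head at PZ-9: ψ = P/(ρg) = 625.1×1000 / (1000 × 9.81) = 63.72 m.
Total head at PZ-9: h = z + ψ = 250.78 + 63.72 = 314.50 m.
Δh = h(PZ-6) − h(PZ-9) = 315.06 − 314.50 = 0.56 m.
Vertical separation Δz = 290.93 − 250.78 = 40.15 m.
|i_v| = |Δh| / Δz = 0.56 / 40.15 = 0.0139.
Head is higher in the shallow piezometer, so vertical flow is downward (recharge condition).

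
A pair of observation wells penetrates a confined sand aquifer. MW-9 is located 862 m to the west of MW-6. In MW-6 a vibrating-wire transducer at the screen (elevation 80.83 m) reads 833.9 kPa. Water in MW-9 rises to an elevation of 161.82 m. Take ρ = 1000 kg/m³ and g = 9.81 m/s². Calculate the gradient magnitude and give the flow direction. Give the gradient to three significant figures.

i ≈ 0.00466; groundwater flows toward the west

Pressure head at MW-6: ψ = P/(ρg) = 833.9×1000 / (1000 × 9.81) = 85.01 m.
Total head at MW-6: h = z + ψ = 80.83 + 85.01 = 165.84 m.
Total head at MW-9: h = 161.82 m (water level in the piezometer is the total head).
Head difference: h(MW-6) − h(MW-9) = 165.84 − 161.82 = 4.02 m.
Hydraulic gradient: i = |Δh| / L = 4.02 / 862 = 0.00466.
Flow is from higher to lower head: from MW-6 toward MW-9, i.e. toward the west.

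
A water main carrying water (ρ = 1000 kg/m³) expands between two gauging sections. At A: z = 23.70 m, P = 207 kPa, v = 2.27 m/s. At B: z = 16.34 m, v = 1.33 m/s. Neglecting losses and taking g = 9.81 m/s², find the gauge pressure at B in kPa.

Pressure head at A: ψ₁ = P₁/(ρg) = 207×1000 / (1000 × 9.81) = 21.10 m.
Velocity heads: v₁²/2g = 2.27²/19.62 = 0.263 m; v₂²/2g = 1.33²/19.62 = 0.090 m.
Total head H = z₁ + ψ₁ + v₁²/2g = 23.70 + 21.10 + 0.263 = 45.06 m.
ψ₂ = H − z₂ − v₂²/2g = 45.06 − 16.34 − 0.090 = 28.63 m.
P₂ = ρgψ₂ = 1000 × 9.81 × 28.63 ≈ 281 kPa.

P₂ ≈ 281 kPa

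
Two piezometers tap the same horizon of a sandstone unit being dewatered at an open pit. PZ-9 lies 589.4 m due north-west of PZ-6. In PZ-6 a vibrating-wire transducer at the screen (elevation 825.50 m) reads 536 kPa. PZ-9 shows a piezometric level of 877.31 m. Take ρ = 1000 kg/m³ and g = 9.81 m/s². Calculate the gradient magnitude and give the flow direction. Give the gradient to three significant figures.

Pressure head at PZ-6: ψ = P/(ρg) = 536×1000 / (1000 × 9.81) = 54.64 m.
Total head at PZ-6: h = z + ψ = 825.50 + 54.64 = 880.14 m.
Total head at PZ-9: h = 877.31 m (water level in the piezometer is the total head).
Head difference: h(PZ-6) − h(PZ-9) = 880.14 − 877.31 = 2.83 m.
Hydraulic gradient: i = |Δh| / L = 2.83 / 589.4 = 0.00480.
Flow is from higher to lower head: from PZ-6 toward PZ-9, i.e. toward the north-west.

i ≈ 0.00480; groundwater flows toward the north-west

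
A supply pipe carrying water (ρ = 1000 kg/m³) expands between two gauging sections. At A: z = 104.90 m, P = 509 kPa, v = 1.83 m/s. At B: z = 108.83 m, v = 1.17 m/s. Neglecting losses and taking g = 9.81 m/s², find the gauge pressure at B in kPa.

Pressure head at A: ψ₁ = P₁/(ρg) = 509×1000 / (1000 × 9.81) = 51.89 m.
Velocity heads: v₁²/2g = 1.83²/19.62 = 0.171 m; v₂²/2g = 1.17²/19.62 = 0.070 m.
Total head H = z₁ + ψ₁ + v₁²/2g = 104.90 + 51.89 + 0.171 = 156.96 m.
ψ₂ = H − z₂ − v₂²/2g = 156.96 − 108.83 − 0.070 = 48.06 m.
P₂ = ρgψ₂ = 1000 × 9.81 × 48.06 ≈ 471 kPa.

P₂ ≈ 471 kPa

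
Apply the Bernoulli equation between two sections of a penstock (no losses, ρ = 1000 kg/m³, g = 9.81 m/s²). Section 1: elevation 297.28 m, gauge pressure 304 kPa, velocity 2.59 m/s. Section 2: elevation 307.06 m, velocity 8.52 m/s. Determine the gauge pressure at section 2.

P₂ ≈ 175 kPa

Pressure head at 1: ψ₁ = P₁/(ρg) = 304×1000 / (1000 × 9.81) = 30.99 m.
Velocity heads: v₁²/2g = 2.59²/19.62 = 0.342 m; v₂²/2g = 8.52²/19.62 = 3.700 m.
Total head H = z₁ + ψ₁ + v₁²/2g = 297.28 + 30.99 + 0.342 = 328.61 m.
ψ₂ = H − z₂ − v₂²/2g = 328.61 − 307.06 − 3.700 = 17.85 m.
P₂ = ρgψ₂ = 1000 × 9.81 × 17.85 ≈ 175 kPa.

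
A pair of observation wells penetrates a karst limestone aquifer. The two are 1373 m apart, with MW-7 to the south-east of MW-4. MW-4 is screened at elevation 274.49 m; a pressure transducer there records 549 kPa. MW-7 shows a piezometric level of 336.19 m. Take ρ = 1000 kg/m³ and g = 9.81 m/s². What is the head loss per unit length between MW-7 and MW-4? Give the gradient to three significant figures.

i ≈ 0.00418 m/m

Pressure head at MW-4: ψ = P/(ρg) = 549×1000 / (1000 × 9.81) = 55.96 m.
Total head at MW-4: h = z + ψ = 274.49 + 55.96 = 330.45 m.
Total head at MW-7: h = 336.19 m (water level in the piezometer is the total head).
Head difference: h(MW-4) − h(MW-7) = 330.45 − 336.19 = -5.74 m.
Hydraulic gradient: i = |Δh| / L = 5.74 / 1373 = 0.00418.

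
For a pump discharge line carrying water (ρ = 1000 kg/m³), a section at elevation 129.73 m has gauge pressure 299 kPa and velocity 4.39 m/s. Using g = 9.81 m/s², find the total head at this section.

Pressure head ψ = P/(ρg) = 299×1000 / (1000 × 9.81) = 30.48 m.
Velocity head = v²/(2g) = 4.39² / (2 × 9.81) = 0.982 m.
h = z + ψ + v²/(2g) = 129.73 + 30.48 + 0.982 = 161.19 m.

h ≈ 161.19 m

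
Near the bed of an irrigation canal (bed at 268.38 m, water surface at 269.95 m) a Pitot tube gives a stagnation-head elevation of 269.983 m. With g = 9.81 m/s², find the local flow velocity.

Near the bed, under hydrostatic conditions, the piezometric head (z + ψ) equals the free-surface elevation, 269.95 m.
Velocity head = total − piezometric = 269.983 − 269.95 = 0.033 m.
v = √(2g·h_v) = √(2 × 9.81 × 0.033) = 0.805 m/s.

v ≈ 0.805 m/s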